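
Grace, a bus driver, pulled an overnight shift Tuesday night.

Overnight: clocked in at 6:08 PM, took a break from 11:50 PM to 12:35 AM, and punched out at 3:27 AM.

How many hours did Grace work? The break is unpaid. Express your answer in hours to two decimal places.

Overnight: 6:08 PM → midnight = 5 h 52 min; midnight → 3:27 AM = 3 h 27 min; span 9 h 19 min; less 45 min break → 8 h 34 min

8.57 hours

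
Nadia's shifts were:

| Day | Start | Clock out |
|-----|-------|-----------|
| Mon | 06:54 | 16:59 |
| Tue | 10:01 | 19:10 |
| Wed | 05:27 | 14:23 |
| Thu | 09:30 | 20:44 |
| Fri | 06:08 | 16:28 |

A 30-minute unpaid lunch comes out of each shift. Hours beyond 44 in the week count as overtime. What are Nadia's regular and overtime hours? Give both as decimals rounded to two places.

Regular 44.00 hours, overtime 3.23 hours

Mon: 06:54–16:59 = 10 h 5 min; less 30 min break → 9 h 35 min
Tue: 10:01–19:10 = 9 h 9 min; less 30 min break → 8 h 39 min
Wed: 05:27–14:23 = 8 h 56 min; less 30 min break → 8 h 26 min
Thu: 09:30–20:44 = 11 h 14 min; less 30 min break → 10 h 44 min
Fri: 06:08–16:28 = 10 h 20 min; less 30 min break → 9 h 50 min
Total worked: 47 h 14 min = 47.23 h.
Threshold 44 h → overtime 3 h 14 min, regular 44 h 0 min.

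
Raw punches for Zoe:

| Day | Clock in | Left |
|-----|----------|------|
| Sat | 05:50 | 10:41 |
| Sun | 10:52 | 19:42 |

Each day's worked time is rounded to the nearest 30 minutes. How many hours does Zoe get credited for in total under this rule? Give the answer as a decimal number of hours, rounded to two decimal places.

Sat: 05:50–10:41 = 4 h 51 min → rounds to 5 h 0 min
Sun: 10:52–19:42 = 8 h 50 min → rounds to 9 h 0 min
Total credited: 14 h 0 min.

14.00 hours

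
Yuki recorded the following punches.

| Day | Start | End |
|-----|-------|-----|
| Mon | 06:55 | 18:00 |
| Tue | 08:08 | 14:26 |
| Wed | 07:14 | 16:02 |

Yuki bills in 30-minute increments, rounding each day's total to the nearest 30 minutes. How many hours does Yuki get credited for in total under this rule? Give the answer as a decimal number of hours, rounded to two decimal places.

26.50 hours

Mon: 06:55–18:00 = 11 h 5 min → rounds to 11 h 0 min
Tue: 08:08–14:26 = 6 h 18 min → rounds to 6 h 30 min
Wed: 07:14–16:02 = 8 h 48 min → rounds to 9 h 0 min
Total credited: 26 h 30 min.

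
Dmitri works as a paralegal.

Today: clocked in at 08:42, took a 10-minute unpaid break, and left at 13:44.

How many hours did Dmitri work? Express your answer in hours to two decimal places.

Today: 08:42–13:44 = 5 h 2 min; less 10 min break → 4 h 52 min

4.87 hours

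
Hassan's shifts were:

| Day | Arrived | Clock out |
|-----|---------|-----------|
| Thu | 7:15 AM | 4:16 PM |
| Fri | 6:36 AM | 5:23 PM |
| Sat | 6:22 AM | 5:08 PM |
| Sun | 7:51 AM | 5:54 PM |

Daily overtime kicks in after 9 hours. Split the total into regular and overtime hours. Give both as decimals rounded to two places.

Thu: 7:15 AM–4:16 PM = 9 h 1 min
Fri: 6:36 AM–5:23 PM = 10 h 47 min
Sat: 6:22 AM–5:08 PM = 10 h 46 min
Sun: 7:51 AM–5:54 PM = 10 h 3 min
Thu reg 9 h 0 min / OT 0 h 1 min; Fri reg 9 h 0 min / OT 1 h 47 min; Sat reg 9 h 0 min / OT 1 h 46 min; Sun reg 9 h 0 min / OT 1 h 3 min.
Totals: regular 36 h 0 min, overtime 4 h 37 min.

Regular 36.00 hours, overtime 4.62 hours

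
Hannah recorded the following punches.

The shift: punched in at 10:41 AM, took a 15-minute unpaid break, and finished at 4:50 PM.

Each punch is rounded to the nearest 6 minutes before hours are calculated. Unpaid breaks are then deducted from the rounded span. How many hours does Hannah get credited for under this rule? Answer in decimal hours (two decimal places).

5.85 hours

The shift: in 10:41 AM→10:42 AM, out 4:50 PM→4:48 PM; 6 h 6 min − 15 min = 5 h 51 min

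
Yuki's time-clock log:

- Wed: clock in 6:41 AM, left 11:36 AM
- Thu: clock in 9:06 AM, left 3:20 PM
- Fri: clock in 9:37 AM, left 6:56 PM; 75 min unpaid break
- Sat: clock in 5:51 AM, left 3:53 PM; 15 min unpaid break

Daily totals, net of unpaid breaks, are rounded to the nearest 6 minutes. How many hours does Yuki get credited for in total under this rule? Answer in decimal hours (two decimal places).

29.00 hours

Wed: 6:41 AM–11:36 AM = 4 h 55 min → rounds to 4 h 54 min
Thu: 9:06 AM–3:20 PM = 6 h 14 min → rounds to 6 h 12 min
Fri: 9:37 AM–6:56 PM = 9 h 19 min − 75 min = 8 h 4 min → rounds to 8 h 6 min
Sat: 5:51 AM–3:53 PM = 10 h 2 min − 15 min = 9 h 47 min → rounds to 9 h 48 min
Total credited: 29 h 0 min.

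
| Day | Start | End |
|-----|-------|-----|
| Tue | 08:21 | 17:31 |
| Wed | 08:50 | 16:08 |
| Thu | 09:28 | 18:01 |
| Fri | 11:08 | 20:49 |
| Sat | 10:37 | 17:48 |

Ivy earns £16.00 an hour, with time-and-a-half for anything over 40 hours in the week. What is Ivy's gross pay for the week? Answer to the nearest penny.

Tue: 08:21–17:31 = 9 h 10 min
Wed: 08:50–16:08 = 7 h 18 min
Thu: 09:28–18:01 = 8 h 33 min
Fri: 11:08–20:49 = 9 h 41 min
Sat: 10:37–17:48 = 7 h 11 min
Total worked: 41 h 53 min = 2513 min.
Regular 40 h 0 min = 2400 min at £16.00/h; overtime 1 h 53 min = 113 min at £24.00/h.
Pay = (2400 × £16.00 + 113 × £24.00) ÷ 60 = £685.20.

£685.20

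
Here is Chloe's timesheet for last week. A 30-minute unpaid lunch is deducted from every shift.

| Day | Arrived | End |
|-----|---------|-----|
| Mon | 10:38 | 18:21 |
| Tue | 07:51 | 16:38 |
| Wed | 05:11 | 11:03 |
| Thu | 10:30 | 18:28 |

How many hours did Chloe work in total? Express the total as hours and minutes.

28 h 20 min

Mon: 10:38–18:21 = 7 h 43 min; less 30 min break → 7 h 13 min
Tue: 07:51–16:38 = 8 h 47 min; less 30 min break → 8 h 17 min
Wed: 05:11–11:03 = 5 h 52 min; less 30 min break → 5 h 22 min
Thu: 10:30–18:28 = 7 h 58 min; less 30 min break → 7 h 28 min
Total: 7 h 13 min + 8 h 17 min + 5 h 22 min + 7 h 28 min = 28 h 20 min.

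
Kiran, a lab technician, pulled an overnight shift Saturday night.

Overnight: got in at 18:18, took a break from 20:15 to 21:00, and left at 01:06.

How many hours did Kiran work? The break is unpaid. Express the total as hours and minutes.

6 h 3 min

Overnight: 18:18 → midnight = 5 h 42 min; midnight → 01:06 = 1 h 6 min; span 6 h 48 min; less 45 min break → 6 h 3 min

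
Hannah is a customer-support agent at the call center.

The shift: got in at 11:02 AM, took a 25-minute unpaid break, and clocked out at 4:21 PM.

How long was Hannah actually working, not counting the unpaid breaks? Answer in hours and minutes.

The shift: 11:02 AM–4:21 PM = 5 h 19 min; less 25 min break → 4 h 54 min

4 h 54 min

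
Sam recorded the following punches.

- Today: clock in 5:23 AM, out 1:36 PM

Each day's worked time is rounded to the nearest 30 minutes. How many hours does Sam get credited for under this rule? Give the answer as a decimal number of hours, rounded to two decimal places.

Today: 5:23 AM–1:36 PM = 8 h 13 min → rounds to 8 h 0 min

8.00 hours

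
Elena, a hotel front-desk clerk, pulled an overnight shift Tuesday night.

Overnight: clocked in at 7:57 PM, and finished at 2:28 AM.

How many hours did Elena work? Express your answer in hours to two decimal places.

6.52 hours

Overnight: 7:57 PM → midnight = 4 h 3 min; midnight → 2:28 AM = 2 h 28 min; span 6 h 31 min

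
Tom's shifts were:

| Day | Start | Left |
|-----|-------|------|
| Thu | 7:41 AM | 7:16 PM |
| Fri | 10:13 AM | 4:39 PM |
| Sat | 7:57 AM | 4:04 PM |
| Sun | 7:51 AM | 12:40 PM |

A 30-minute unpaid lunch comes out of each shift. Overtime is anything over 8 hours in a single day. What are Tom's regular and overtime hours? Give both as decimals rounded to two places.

Regular 25.87 hours, overtime 3.08 hours

Thu: 7:41 AM–7:16 PM = 11 h 35 min; less 30 min break → 11 h 5 min
Fri: 10:13 AM–4:39 PM = 6 h 26 min; less 30 min break → 5 h 56 min
Sat: 7:57 AM–4:04 PM = 8 h 7 min; less 30 min break → 7 h 37 min
Sun: 7:51 AM–12:40 PM = 4 h 49 min; less 30 min break → 4 h 19 min
Thu reg 8 h 0 min / OT 3 h 5 min; Fri reg 5 h 56 min / OT 0 h 0 min; Sat reg 7 h 37 min / OT 0 h 0 min; Sun reg 4 h 19 min / OT 0 h 0 min.
Totals: regular 25 h 52 min, overtime 3 h 5 min.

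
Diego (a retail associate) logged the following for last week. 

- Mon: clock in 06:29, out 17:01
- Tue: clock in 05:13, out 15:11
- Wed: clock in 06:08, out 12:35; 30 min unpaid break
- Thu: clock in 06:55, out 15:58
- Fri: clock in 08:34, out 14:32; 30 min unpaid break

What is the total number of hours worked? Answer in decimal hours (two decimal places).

40.97 hours

Mon: 06:29–17:01 = 10 h 32 min
Tue: 05:13–15:11 = 9 h 58 min
Wed: 06:08–12:35 = 6 h 27 min; less 30 min break → 5 h 57 min
Thu: 06:55–15:58 = 9 h 3 min
Fri: 08:34–14:32 = 5 h 58 min; less 30 min break → 5 h 28 min
Total: 10 h 32 min + 9 h 58 min + 5 h 57 min + 9 h 3 min + 5 h 28 min = 40 h 58 min.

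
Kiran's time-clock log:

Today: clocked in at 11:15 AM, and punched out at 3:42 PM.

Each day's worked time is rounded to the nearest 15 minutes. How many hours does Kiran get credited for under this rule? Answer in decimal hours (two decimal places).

4.50 hours

Today: 11:15 AM–3:42 PM = 4 h 27 min → rounds to 4 h 30 min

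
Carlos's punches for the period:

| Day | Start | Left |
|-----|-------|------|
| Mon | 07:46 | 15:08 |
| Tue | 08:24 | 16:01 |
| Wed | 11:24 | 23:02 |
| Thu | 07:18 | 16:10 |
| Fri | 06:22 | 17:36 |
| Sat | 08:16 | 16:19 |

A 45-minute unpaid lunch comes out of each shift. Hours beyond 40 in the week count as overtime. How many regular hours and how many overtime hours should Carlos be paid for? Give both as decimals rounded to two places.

Regular 40.00 hours, overtime 10.27 hours

Mon: 07:46–15:08 = 7 h 22 min; less 45 min break → 6 h 37 min
Tue: 08:24–16:01 = 7 h 37 min; less 45 min break → 6 h 52 min
Wed: 11:24–23:02 = 11 h 38 min; less 45 min break → 10 h 53 min
Thu: 07:18–16:10 = 8 h 52 min; less 45 min break → 8 h 7 min
Fri: 06:22–17:36 = 11 h 14 min; less 45 min break → 10 h 29 min
Sat: 08:16–16:19 = 8 h 3 min; less 45 min break → 7 h 18 min
Total worked: 50 h 16 min = 50.27 h.
Threshold 40 h → overtime 10 h 16 min, regular 40 h 0 min.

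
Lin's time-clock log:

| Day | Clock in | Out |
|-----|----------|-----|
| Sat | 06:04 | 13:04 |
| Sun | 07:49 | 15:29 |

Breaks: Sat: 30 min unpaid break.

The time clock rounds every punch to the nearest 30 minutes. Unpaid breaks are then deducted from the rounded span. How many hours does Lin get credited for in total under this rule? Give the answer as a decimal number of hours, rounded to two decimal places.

Sat: in 06:04→06:00, out 13:04→13:00; 7 h 0 min − 30 min = 6 h 30 min
Sun: in 07:49→08:00, out 15:29→15:30; 7 h 30 min
Total credited: 14 h 0 min.

14.00 hours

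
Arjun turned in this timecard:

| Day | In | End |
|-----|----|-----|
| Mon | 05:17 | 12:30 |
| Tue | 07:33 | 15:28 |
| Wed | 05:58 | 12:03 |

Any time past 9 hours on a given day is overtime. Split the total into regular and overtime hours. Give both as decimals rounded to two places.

Mon: 05:17–12:30 = 7 h 13 min
Tue: 07:33–15:28 = 7 h 55 min
Wed: 05:58–12:03 = 6 h 5 min
Mon reg 7 h 13 min / OT 0 h 0 min; Tue reg 7 h 55 min / OT 0 h 0 min; Wed reg 6 h 5 min / OT 0 h 0 min.
Totals: regular 21 h 13 min, overtime 0 h 0 min.

Regular 21.22 hours, overtime 0.00 hours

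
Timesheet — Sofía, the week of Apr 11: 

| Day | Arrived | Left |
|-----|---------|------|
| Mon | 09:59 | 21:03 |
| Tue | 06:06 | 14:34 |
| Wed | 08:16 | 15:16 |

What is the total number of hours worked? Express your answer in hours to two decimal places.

26.53 hours

Mon: 09:59–21:03 = 11 h 4 min
Tue: 06:06–14:34 = 8 h 28 min
Wed: 08:16–15:16 = 7 h 0 min
Total: 11 h 4 min + 8 h 28 min + 7 h 0 min = 26 h 32 min.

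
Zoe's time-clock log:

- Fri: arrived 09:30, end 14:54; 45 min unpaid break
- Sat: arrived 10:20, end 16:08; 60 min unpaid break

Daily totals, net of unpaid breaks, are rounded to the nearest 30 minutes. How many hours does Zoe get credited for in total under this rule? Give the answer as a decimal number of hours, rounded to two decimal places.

Fri: 09:30–14:54 = 5 h 24 min − 45 min = 4 h 39 min → rounds to 4 h 30 min
Sat: 10:20–16:08 = 5 h 48 min − 60 min = 4 h 48 min → rounds to 5 h 0 min
Total credited: 9 h 30 min.

9.50 hours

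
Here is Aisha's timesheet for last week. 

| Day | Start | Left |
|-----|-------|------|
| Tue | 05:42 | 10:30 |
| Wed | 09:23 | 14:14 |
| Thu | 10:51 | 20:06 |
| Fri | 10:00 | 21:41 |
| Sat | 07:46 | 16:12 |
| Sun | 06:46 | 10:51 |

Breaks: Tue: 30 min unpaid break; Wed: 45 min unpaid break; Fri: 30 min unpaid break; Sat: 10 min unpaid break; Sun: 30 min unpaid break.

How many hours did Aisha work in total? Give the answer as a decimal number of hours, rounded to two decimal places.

Tue: 05:42–10:30 = 4 h 48 min; less 30 min break → 4 h 18 min
Wed: 09:23–14:14 = 4 h 51 min; less 45 min break → 4 h 6 min
Thu: 10:51–20:06 = 9 h 15 min
Fri: 10:00–21:41 = 11 h 41 min; less 30 min break → 11 h 11 min
Sat: 07:46–16:12 = 8 h 26 min; less 10 min break → 8 h 16 min
Sun: 06:46–10:51 = 4 h 5 min; less 30 min break → 3 h 35 min
Total: 4 h 18 min + 4 h 6 min + 9 h 15 min + 11 h 11 min + 8 h 16 min + 3 h 35 min = 40 h 41 min.

40.68 hours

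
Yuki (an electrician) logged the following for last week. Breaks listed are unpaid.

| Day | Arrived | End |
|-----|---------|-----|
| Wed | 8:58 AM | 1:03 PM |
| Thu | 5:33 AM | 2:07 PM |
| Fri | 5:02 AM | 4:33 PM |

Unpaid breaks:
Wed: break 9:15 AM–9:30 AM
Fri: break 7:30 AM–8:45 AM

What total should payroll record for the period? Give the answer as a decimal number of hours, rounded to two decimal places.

Wed: 8:58 AM–1:03 PM = 4 h 5 min; less 15 min break → 3 h 50 min
Thu: 5:33 AM–2:07 PM = 8 h 34 min
Fri: 5:02 AM–4:33 PM = 11 h 31 min; less 75 min break → 10 h 16 min
Total: 3 h 50 min + 8 h 34 min + 10 h 16 min = 22 h 40 min.

22.67 hours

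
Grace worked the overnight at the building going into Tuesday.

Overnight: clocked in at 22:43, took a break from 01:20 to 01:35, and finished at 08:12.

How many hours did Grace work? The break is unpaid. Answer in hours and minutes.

Overnight: 22:43 → midnight = 1 h 17 min; midnight → 08:12 = 8 h 12 min; span 9 h 29 min; less 15 min break → 9 h 14 min

9 h 14 min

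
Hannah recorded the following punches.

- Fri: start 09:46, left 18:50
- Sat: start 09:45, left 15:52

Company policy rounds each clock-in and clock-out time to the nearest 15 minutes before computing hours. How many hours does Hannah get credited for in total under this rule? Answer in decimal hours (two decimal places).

15.00 hours

Fri: in 09:46→09:45, out 18:50→18:45; 9 h 0 min
Sat: in 09:45→09:45, out 15:52→15:45; 6 h 0 min
Total credited: 15 h 0 min.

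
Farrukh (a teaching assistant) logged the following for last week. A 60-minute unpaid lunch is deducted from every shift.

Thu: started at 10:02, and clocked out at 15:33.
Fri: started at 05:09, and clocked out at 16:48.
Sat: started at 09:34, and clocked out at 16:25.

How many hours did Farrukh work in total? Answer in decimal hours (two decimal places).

Thu: 10:02–15:33 = 5 h 31 min; less 60 min break → 4 h 31 min
Fri: 05:09–16:48 = 11 h 39 min; less 60 min break → 10 h 39 min
Sat: 09:34–16:25 = 6 h 51 min; less 60 min break → 5 h 51 min
Total: 4 h 31 min + 10 h 39 min + 5 h 51 min = 21 h 1 min.

21.02 hours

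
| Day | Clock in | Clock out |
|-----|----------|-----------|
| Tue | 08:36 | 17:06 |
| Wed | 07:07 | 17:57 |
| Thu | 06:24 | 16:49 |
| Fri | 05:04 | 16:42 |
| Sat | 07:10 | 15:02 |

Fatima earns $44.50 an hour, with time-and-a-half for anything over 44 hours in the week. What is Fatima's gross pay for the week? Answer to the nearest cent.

Tue: 08:36–17:06 = 8 h 30 min
Wed: 07:07–17:57 = 10 h 50 min
Thu: 06:24–16:49 = 10 h 25 min
Fri: 05:04–16:42 = 11 h 38 min
Sat: 07:10–15:02 = 7 h 52 min
Total worked: 49 h 15 min = 2955 min.
Regular 44 h 0 min = 2640 min at $44.50/h; overtime 5 h 15 min = 315 min at $66.75/h.
Pay = (2640 × $44.50 + 315 × $66.75) ÷ 60 = $2308.44.

$2308.44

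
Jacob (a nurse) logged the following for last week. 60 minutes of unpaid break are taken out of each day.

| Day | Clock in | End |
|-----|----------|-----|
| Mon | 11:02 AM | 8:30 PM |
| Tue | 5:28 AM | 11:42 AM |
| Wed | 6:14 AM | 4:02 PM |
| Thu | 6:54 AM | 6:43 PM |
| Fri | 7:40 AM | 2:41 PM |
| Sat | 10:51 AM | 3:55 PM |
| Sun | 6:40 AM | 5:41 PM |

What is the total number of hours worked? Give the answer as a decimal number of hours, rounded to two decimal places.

53.42 hours

Mon: 11:02 AM–8:30 PM = 9 h 28 min; less 60 min break → 8 h 28 min
Tue: 5:28 AM–11:42 AM = 6 h 14 min; less 60 min break → 5 h 14 min
Wed: 6:14 AM–4:02 PM = 9 h 48 min; less 60 min break → 8 h 48 min
Thu: 6:54 AM–6:43 PM = 11 h 49 min; less 60 min break → 10 h 49 min
Fri: 7:40 AM–2:41 PM = 7 h 1 min; less 60 min break → 6 h 1 min
Sat: 10:51 AM–3:55 PM = 5 h 4 min; less 60 min break → 4 h 4 min
Sun: 6:40 AM–5:41 PM = 11 h 1 min; less 60 min break → 10 h 1 min
Total: 8 h 28 min + 5 h 14 min + 8 h 48 min + 10 h 49 min + 6 h 1 min + 4 h 4 min + 10 h 1 min = 53 h 25 min.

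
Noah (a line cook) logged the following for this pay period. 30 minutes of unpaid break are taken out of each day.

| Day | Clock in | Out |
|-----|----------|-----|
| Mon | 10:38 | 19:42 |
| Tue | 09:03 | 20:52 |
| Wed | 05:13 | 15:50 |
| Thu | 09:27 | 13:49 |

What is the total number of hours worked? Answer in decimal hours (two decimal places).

33.87 hours

Mon: 10:38–19:42 = 9 h 4 min; less 30 min break → 8 h 34 min
Tue: 09:03–20:52 = 11 h 49 min; less 30 min break → 11 h 19 min
Wed: 05:13–15:50 = 10 h 37 min; less 30 min break → 10 h 7 min
Thu: 09:27–13:49 = 4 h 22 min; less 30 min break → 3 h 52 min
Total: 8 h 34 min + 11 h 19 min + 10 h 7 min + 3 h 52 min = 33 h 52 min.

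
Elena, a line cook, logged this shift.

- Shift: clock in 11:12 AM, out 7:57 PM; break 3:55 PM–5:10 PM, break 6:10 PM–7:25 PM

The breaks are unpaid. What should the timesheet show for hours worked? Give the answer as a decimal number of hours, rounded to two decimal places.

6.25 hours

Shift: 11:12 AM–7:57 PM = 8 h 45 min; less 150 min break → 6 h 15 min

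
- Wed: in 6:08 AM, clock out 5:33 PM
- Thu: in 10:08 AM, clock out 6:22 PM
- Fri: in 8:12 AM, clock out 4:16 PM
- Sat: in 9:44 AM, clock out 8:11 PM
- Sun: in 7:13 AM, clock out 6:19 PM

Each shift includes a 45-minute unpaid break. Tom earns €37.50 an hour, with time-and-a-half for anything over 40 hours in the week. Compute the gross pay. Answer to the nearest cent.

€1810.31

Wed: 6:08 AM–5:33 PM = 11 h 25 min; less 45 min break → 10 h 40 min
Thu: 10:08 AM–6:22 PM = 8 h 14 min; less 45 min break → 7 h 29 min
Fri: 8:12 AM–4:16 PM = 8 h 4 min; less 45 min break → 7 h 19 min
Sat: 9:44 AM–8:11 PM = 10 h 27 min; less 45 min break → 9 h 42 min
Sun: 7:13 AM–6:19 PM = 11 h 6 min; less 45 min break → 10 h 21 min
Total worked: 45 h 31 min = 2731 min.
Regular 40 h 0 min = 2400 min at €37.50/h; overtime 5 h 31 min = 331 min at €56.25/h.
Pay = (2400 × €37.50 + 331 × €56.25) ÷ 60 = €1810.31.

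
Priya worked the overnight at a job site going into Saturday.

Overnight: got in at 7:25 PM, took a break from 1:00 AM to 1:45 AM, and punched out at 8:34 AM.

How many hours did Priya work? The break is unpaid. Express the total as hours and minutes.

Overnight: 7:25 PM → midnight = 4 h 35 min; midnight → 8:34 AM = 8 h 34 min; span 13 h 9 min; less 45 min break → 12 h 24 min

12 h 24 min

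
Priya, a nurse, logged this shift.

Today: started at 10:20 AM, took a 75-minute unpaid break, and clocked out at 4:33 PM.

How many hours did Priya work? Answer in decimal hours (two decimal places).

4.97 hours

Today: 10:20 AM–4:33 PM = 6 h 13 min; less 75 min break → 4 h 58 min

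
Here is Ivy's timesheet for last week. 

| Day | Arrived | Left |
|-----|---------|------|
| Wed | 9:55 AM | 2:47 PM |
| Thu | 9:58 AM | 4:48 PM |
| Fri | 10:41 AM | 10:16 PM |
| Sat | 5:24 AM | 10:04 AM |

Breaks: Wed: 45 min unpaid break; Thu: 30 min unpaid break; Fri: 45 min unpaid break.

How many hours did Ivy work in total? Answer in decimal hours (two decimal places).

25.95 hours

Wed: 9:55 AM–2:47 PM = 4 h 52 min; less 45 min break → 4 h 7 min
Thu: 9:58 AM–4:48 PM = 6 h 50 min; less 30 min break → 6 h 20 min
Fri: 10:41 AM–10:16 PM = 11 h 35 min; less 45 min break → 10 h 50 min
Sat: 5:24 AM–10:04 AM = 4 h 40 min
Total: 4 h 7 min + 6 h 20 min + 10 h 50 min + 4 h 40 min = 25 h 57 min.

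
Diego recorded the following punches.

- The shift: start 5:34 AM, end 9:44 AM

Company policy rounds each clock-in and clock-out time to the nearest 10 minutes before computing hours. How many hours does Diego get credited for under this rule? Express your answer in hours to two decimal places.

The shift: in 5:34 AM→5:30 AM, out 9:44 AM→9:40 AM; 4 h 10 min

4.17 hours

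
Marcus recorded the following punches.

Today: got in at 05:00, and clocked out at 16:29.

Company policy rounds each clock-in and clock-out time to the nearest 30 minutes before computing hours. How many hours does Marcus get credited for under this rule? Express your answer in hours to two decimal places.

Today: in 05:00→05:00, out 16:29→16:30; 11 h 30 min

11.50 hours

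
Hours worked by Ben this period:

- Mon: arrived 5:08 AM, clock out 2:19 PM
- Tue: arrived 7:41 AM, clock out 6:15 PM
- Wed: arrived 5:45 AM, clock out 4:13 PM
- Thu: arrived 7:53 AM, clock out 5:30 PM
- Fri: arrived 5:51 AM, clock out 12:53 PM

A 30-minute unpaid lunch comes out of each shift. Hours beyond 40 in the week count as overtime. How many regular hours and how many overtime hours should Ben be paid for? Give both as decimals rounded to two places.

Regular 40.00 hours, overtime 4.37 hours

Mon: 5:08 AM–2:19 PM = 9 h 11 min; less 30 min break → 8 h 41 min
Tue: 7:41 AM–6:15 PM = 10 h 34 min; less 30 min break → 10 h 4 min
Wed: 5:45 AM–4:13 PM = 10 h 28 min; less 30 min break → 9 h 58 min
Thu: 7:53 AM–5:30 PM = 9 h 37 min; less 30 min break → 9 h 7 min
Fri: 5:51 AM–12:53 PM = 7 h 2 min; less 30 min break → 6 h 32 min
Total worked: 44 h 22 min = 44.37 h.
Threshold 40 h → overtime 4 h 22 min, regular 40 h 0 min.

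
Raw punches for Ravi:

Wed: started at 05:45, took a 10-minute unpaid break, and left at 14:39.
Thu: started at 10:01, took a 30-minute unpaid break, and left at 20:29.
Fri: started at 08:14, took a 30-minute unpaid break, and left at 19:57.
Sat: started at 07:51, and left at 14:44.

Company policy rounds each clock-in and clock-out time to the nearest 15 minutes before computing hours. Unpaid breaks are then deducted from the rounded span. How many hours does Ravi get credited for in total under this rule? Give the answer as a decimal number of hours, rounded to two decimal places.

37.08 hours

Wed: in 05:45→05:45, out 14:39→14:45; 9 h 0 min − 10 min = 8 h 50 min
Thu: in 10:01→10:00, out 20:29→20:30; 10 h 30 min − 30 min = 10 h 0 min
Fri: in 08:14→08:15, out 19:57→20:00; 11 h 45 min − 30 min = 11 h 15 min
Sat: in 07:51→07:45, out 14:44→14:45; 7 h 0 min
Total credited: 37 h 5 min.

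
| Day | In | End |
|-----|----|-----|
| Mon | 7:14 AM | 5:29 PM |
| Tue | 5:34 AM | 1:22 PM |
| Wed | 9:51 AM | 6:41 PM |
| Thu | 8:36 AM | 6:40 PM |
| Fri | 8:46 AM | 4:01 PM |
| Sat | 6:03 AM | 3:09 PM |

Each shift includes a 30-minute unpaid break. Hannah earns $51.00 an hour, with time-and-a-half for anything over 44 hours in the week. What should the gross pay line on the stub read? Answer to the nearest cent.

$2725.95

Mon: 7:14 AM–5:29 PM = 10 h 15 min; less 30 min break → 9 h 45 min
Tue: 5:34 AM–1:22 PM = 7 h 48 min; less 30 min break → 7 h 18 min
Wed: 9:51 AM–6:41 PM = 8 h 50 min; less 30 min break → 8 h 20 min
Thu: 8:36 AM–6:40 PM = 10 h 4 min; less 30 min break → 9 h 34 min
Fri: 8:46 AM–4:01 PM = 7 h 15 min; less 30 min break → 6 h 45 min
Sat: 6:03 AM–3:09 PM = 9 h 6 min; less 30 min break → 8 h 36 min
Total worked: 50 h 18 min = 3018 min.
Regular 44 h 0 min = 2640 min at $51.00/h; overtime 6 h 18 min = 378 min at $76.50/h.
Pay = (2640 × $51.00 + 378 × $76.50) ÷ 60 = $2725.95.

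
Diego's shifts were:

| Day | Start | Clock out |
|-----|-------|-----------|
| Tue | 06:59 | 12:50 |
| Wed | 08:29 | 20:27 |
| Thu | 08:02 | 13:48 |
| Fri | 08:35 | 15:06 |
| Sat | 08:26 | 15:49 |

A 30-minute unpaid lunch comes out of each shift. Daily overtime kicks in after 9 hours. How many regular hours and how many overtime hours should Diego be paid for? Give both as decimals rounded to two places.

Regular 32.52 hours, overtime 2.47 hours

Tue: 06:59–12:50 = 5 h 51 min; less 30 min break → 5 h 21 min
Wed: 08:29–20:27 = 11 h 58 min; less 30 min break → 11 h 28 min
Thu: 08:02–13:48 = 5 h 46 min; less 30 min break → 5 h 16 min
Fri: 08:35–15:06 = 6 h 31 min; less 30 min break → 6 h 1 min
Sat: 08:26–15:49 = 7 h 23 min; less 30 min break → 6 h 53 min
Tue reg 5 h 21 min / OT 0 h 0 min; Wed reg 9 h 0 min / OT 2 h 28 min; Thu reg 5 h 16 min / OT 0 h 0 min; Fri reg 6 h 1 min / OT 0 h 0 min; Sat reg 6 h 53 min / OT 0 h 0 min.
Totals: regular 32 h 31 min, overtime 2 h 28 min.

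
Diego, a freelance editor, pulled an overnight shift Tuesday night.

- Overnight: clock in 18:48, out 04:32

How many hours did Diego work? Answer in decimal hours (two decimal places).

9.73 hours

Overnight: 18:48 → midnight = 5 h 12 min; midnight → 04:32 = 4 h 32 min; span 9 h 44 min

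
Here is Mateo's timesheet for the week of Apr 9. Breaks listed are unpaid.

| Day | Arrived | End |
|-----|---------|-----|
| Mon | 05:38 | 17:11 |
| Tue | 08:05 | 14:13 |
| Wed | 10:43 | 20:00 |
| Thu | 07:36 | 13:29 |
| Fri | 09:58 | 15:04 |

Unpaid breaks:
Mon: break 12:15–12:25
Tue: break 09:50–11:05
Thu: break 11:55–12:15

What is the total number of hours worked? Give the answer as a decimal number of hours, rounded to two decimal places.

36.20 hours

Mon: 05:38–17:11 = 11 h 33 min; less 10 min break → 11 h 23 min
Tue: 08:05–14:13 = 6 h 8 min; less 75 min break → 4 h 53 min
Wed: 10:43–20:00 = 9 h 17 min
Thu: 07:36–13:29 = 5 h 53 min; less 20 min break → 5 h 33 min
Fri: 09:58–15:04 = 5 h 6 min
Total: 11 h 23 min + 4 h 53 min + 9 h 17 min + 5 h 33 min + 5 h 6 min = 36 h 12 min.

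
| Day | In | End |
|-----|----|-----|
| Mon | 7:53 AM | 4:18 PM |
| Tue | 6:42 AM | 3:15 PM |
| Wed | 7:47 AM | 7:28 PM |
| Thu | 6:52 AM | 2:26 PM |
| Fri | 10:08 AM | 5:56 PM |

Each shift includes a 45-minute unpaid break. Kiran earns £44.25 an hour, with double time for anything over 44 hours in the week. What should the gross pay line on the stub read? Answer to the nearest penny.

£1781.80

Mon: 7:53 AM–4:18 PM = 8 h 25 min; less 45 min break → 7 h 40 min
Tue: 6:42 AM–3:15 PM = 8 h 33 min; less 45 min break → 7 h 48 min
Wed: 7:47 AM–7:28 PM = 11 h 41 min; less 45 min break → 10 h 56 min
Thu: 6:52 AM–2:26 PM = 7 h 34 min; less 45 min break → 6 h 49 min
Fri: 10:08 AM–5:56 PM = 7 h 48 min; less 45 min break → 7 h 3 min
Total worked: 40 h 16 min = 2416 min.
Regular 40 h 16 min = 2416 min at £44.25/h; overtime 0 h 0 min = 0 min at £88.50/h.
Pay = (2416 × £44.25 + 0 × £88.50) ÷ 60 = £1781.80.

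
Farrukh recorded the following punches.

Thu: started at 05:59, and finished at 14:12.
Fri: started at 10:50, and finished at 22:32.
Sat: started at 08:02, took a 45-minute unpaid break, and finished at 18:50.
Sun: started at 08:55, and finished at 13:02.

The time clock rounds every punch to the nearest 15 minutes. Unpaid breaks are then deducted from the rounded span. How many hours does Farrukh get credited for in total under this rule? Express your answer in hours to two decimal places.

Thu: in 05:59→06:00, out 14:12→14:15; 8 h 15 min
Fri: in 10:50→10:45, out 22:32→22:30; 11 h 45 min
Sat: in 08:02→08:00, out 18:50→18:45; 10 h 45 min − 45 min = 10 h 0 min
Sun: in 08:55→09:00, out 13:02→13:00; 4 h 0 min
Total credited: 34 h 0 min.

34.00 hours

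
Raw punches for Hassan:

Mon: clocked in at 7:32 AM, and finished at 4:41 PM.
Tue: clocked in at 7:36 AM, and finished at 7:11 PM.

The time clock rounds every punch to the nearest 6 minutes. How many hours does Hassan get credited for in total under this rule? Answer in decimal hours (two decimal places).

Mon: in 7:32 AM→7:30 AM, out 4:41 PM→4:42 PM; 9 h 12 min
Tue: in 7:36 AM→7:36 AM, out 7:11 PM→7:12 PM; 11 h 36 min
Total credited: 20 h 48 min.

20.80 hours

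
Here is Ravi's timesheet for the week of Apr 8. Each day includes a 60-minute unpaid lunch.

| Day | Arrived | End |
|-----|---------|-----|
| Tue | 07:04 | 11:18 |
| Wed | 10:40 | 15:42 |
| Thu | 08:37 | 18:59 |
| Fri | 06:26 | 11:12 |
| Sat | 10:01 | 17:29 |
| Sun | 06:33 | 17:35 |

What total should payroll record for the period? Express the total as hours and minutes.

Tue: 07:04–11:18 = 4 h 14 min; less 60 min break → 3 h 14 min
Wed: 10:40–15:42 = 5 h 2 min; less 60 min break → 4 h 2 min
Thu: 08:37–18:59 = 10 h 22 min; less 60 min break → 9 h 22 min
Fri: 06:26–11:12 = 4 h 46 min; less 60 min break → 3 h 46 min
Sat: 10:01–17:29 = 7 h 28 min; less 60 min break → 6 h 28 min
Sun: 06:33–17:35 = 11 h 2 min; less 60 min break → 10 h 2 min
Total: 3 h 14 min + 4 h 2 min + 9 h 22 min + 3 h 46 min + 6 h 28 min + 10 h 2 min = 36 h 54 min.

36 h 54 min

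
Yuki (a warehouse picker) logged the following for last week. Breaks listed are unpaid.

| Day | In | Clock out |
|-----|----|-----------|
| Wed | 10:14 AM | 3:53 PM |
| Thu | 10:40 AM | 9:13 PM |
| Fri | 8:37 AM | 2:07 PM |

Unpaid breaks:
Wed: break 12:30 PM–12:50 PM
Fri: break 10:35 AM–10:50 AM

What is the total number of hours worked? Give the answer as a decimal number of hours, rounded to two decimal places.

21.12 hours

Wed: 10:14 AM–3:53 PM = 5 h 39 min; less 20 min break → 5 h 19 min
Thu: 10:40 AM–9:13 PM = 10 h 33 min
Fri: 8:37 AM–2:07 PM = 5 h 30 min; less 15 min break → 5 h 15 min
Total: 5 h 19 min + 10 h 33 min + 5 h 15 min = 21 h 7 min.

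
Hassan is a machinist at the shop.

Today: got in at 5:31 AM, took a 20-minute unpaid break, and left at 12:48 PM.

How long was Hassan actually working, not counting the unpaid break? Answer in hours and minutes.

Today: 5:31 AM–12:48 PM = 7 h 17 min; less 20 min break → 6 h 57 min

6 h 57 min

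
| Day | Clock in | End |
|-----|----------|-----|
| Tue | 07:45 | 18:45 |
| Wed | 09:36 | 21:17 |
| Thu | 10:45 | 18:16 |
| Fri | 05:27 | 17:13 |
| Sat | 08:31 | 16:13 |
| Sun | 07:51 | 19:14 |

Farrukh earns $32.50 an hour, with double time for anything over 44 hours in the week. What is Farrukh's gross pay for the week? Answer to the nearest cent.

$2538.25

Tue: 07:45–18:45 = 11 h 0 min
Wed: 09:36–21:17 = 11 h 41 min
Thu: 10:45–18:16 = 7 h 31 min
Fri: 05:27–17:13 = 11 h 46 min
Sat: 08:31–16:13 = 7 h 42 min
Sun: 07:51–19:14 = 11 h 23 min
Total worked: 61 h 3 min = 3663 min.
Regular 44 h 0 min = 2640 min at $32.50/h; overtime 17 h 3 min = 1023 min at $65.00/h.
Pay = (2640 × $32.50 + 1023 × $65.00) ÷ 60 = $2538.25.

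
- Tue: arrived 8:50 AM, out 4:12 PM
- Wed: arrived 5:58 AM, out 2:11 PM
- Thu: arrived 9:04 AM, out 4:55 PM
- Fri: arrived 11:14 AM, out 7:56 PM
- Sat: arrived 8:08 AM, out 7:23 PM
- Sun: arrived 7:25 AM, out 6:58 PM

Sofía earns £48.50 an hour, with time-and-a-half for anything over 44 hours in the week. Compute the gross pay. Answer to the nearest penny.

Tue: 8:50 AM–4:12 PM = 7 h 22 min
Wed: 5:58 AM–2:11 PM = 8 h 13 min
Thu: 9:04 AM–4:55 PM = 7 h 51 min
Fri: 11:14 AM–7:56 PM = 8 h 42 min
Sat: 8:08 AM–7:23 PM = 11 h 15 min
Sun: 7:25 AM–6:58 PM = 11 h 33 min
Total worked: 54 h 56 min = 3296 min.
Regular 44 h 0 min = 2640 min at £48.50/h; overtime 10 h 56 min = 656 min at £72.75/h.
Pay = (2640 × £48.50 + 656 × £72.75) ÷ 60 = £2929.40.

£2929.40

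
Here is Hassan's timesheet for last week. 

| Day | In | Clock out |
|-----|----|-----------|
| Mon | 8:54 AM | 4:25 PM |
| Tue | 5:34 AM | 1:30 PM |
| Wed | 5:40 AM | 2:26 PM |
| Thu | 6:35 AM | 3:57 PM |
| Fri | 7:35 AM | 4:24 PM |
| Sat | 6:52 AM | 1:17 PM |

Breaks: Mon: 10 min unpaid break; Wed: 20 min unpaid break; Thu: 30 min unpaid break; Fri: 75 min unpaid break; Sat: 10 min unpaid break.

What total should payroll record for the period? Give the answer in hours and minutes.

Mon: 8:54 AM–4:25 PM = 7 h 31 min; less 10 min break → 7 h 21 min
Tue: 5:34 AM–1:30 PM = 7 h 56 min
Wed: 5:40 AM–2:26 PM = 8 h 46 min; less 20 min break → 8 h 26 min
Thu: 6:35 AM–3:57 PM = 9 h 22 min; less 30 min break → 8 h 52 min
Fri: 7:35 AM–4:24 PM = 8 h 49 min; less 75 min break → 7 h 34 min
Sat: 6:52 AM–1:17 PM = 6 h 25 min; less 10 min break → 6 h 15 min
Total: 7 h 21 min + 7 h 56 min + 8 h 26 min + 8 h 52 min + 7 h 34 min + 6 h 15 min = 46 h 24 min.

46 h 24 min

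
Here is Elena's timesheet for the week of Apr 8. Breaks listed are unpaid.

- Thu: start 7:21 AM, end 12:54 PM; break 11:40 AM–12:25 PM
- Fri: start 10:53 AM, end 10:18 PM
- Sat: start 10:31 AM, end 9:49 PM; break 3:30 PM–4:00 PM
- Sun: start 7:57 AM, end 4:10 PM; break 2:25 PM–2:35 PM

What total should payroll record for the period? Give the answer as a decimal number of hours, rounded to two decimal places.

Thu: 7:21 AM–12:54 PM = 5 h 33 min; less 45 min break → 4 h 48 min
Fri: 10:53 AM–10:18 PM = 11 h 25 min
Sat: 10:31 AM–9:49 PM = 11 h 18 min; less 30 min break → 10 h 48 min
Sun: 7:57 AM–4:10 PM = 8 h 13 min; less 10 min break → 8 h 3 min
Total: 4 h 48 min + 11 h 25 min + 10 h 48 min + 8 h 3 min = 35 h 4 min.

35.07 hours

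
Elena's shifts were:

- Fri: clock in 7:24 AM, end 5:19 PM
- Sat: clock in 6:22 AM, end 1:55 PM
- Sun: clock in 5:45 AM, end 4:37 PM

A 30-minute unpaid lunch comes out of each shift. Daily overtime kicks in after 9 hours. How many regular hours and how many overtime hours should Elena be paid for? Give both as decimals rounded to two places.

Regular 25.05 hours, overtime 1.78 hours

Fri: 7:24 AM–5:19 PM = 9 h 55 min; less 30 min break → 9 h 25 min
Sat: 6:22 AM–1:55 PM = 7 h 33 min; less 30 min break → 7 h 3 min
Sun: 5:45 AM–4:37 PM = 10 h 52 min; less 30 min break → 10 h 22 min
Fri reg 9 h 0 min / OT 0 h 25 min; Sat reg 7 h 3 min / OT 0 h 0 min; Sun reg 9 h 0 min / OT 1 h 22 min.
Totals: regular 25 h 3 min, overtime 1 h 47 min.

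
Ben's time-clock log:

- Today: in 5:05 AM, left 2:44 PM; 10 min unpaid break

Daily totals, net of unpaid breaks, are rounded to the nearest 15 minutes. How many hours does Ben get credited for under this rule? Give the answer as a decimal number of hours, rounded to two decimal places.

9.50 hours

Today: 5:05 AM–2:44 PM = 9 h 39 min − 10 min = 9 h 29 min → rounds to 9 h 30 min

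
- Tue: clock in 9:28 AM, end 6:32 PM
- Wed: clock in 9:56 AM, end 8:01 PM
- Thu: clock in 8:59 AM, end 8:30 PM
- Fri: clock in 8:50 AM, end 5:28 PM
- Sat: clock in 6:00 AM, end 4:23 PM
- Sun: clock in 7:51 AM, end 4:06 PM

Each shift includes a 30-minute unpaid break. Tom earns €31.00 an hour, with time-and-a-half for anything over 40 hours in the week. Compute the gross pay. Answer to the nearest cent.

€1934.40

Tue: 9:28 AM–6:32 PM = 9 h 4 min; less 30 min break → 8 h 34 min
Wed: 9:56 AM–8:01 PM = 10 h 5 min; less 30 min break → 9 h 35 min
Thu: 8:59 AM–8:30 PM = 11 h 31 min; less 30 min break → 11 h 1 min
Fri: 8:50 AM–5:28 PM = 8 h 38 min; less 30 min break → 8 h 8 min
Sat: 6:00 AM–4:23 PM = 10 h 23 min; less 30 min break → 9 h 53 min
Sun: 7:51 AM–4:06 PM = 8 h 15 min; less 30 min break → 7 h 45 min
Total worked: 54 h 56 min = 3296 min.
Regular 40 h 0 min = 2400 min at €31.00/h; overtime 14 h 56 min = 896 min at €46.50/h.
Pay = (2400 × €31.00 + 896 × €46.50) ÷ 60 = €1934.40.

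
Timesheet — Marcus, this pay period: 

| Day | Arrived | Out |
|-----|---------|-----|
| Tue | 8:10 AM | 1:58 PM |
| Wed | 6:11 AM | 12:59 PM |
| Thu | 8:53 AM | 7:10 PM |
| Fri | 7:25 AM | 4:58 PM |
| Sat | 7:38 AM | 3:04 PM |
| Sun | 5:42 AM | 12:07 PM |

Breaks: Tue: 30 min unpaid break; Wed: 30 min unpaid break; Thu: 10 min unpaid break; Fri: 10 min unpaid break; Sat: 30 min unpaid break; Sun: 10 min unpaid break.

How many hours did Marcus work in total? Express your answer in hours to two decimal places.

44.28 hours

Tue: 8:10 AM–1:58 PM = 5 h 48 min; less 30 min break → 5 h 18 min
Wed: 6:11 AM–12:59 PM = 6 h 48 min; less 30 min break → 6 h 18 min
Thu: 8:53 AM–7:10 PM = 10 h 17 min; less 10 min break → 10 h 7 min
Fri: 7:25 AM–4:58 PM = 9 h 33 min; less 10 min break → 9 h 23 min
Sat: 7:38 AM–3:04 PM = 7 h 26 min; less 30 min break → 6 h 56 min
Sun: 5:42 AM–12:07 PM = 6 h 25 min; less 10 min break → 6 h 15 min
Total: 5 h 18 min + 6 h 18 min + 10 h 7 min + 9 h 23 min + 6 h 56 min + 6 h 15 min = 44 h 17 min.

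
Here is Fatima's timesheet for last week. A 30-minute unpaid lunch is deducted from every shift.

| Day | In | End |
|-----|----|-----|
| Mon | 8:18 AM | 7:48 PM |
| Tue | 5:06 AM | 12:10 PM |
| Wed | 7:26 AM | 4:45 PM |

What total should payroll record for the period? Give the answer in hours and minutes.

26 h 23 min

Mon: 8:18 AM–7:48 PM = 11 h 30 min; less 30 min break → 11 h 0 min
Tue: 5:06 AM–12:10 PM = 7 h 4 min; less 30 min break → 6 h 34 min
Wed: 7:26 AM–4:45 PM = 9 h 19 min; less 30 min break → 8 h 49 min
Total: 11 h 0 min + 6 h 34 min + 8 h 49 min = 26 h 23 min.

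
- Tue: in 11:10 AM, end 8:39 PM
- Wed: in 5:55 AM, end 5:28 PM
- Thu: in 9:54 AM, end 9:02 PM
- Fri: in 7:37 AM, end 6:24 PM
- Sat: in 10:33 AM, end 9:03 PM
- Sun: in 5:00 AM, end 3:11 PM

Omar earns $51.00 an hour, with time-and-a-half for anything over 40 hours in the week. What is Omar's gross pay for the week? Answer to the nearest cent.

Tue: 11:10 AM–8:39 PM = 9 h 29 min
Wed: 5:55 AM–5:28 PM = 11 h 33 min
Thu: 9:54 AM–9:02 PM = 11 h 8 min
Fri: 7:37 AM–6:24 PM = 10 h 47 min
Sat: 10:33 AM–9:03 PM = 10 h 30 min
Sun: 5:00 AM–3:11 PM = 10 h 11 min
Total worked: 63 h 38 min = 3818 min.
Regular 40 h 0 min = 2400 min at $51.00/h; overtime 23 h 38 min = 1418 min at $76.50/h.
Pay = (2400 × $51.00 + 1418 × $76.50) ÷ 60 = $3847.95.

$3847.95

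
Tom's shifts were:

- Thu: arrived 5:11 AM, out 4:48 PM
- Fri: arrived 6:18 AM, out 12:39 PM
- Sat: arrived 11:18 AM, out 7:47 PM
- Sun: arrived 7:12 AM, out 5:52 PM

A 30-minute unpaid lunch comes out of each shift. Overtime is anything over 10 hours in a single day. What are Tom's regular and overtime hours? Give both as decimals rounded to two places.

Thu: 5:11 AM–4:48 PM = 11 h 37 min; less 30 min break → 11 h 7 min
Fri: 6:18 AM–12:39 PM = 6 h 21 min; less 30 min break → 5 h 51 min
Sat: 11:18 AM–7:47 PM = 8 h 29 min; less 30 min break → 7 h 59 min
Sun: 7:12 AM–5:52 PM = 10 h 40 min; less 30 min break → 10 h 10 min
Thu reg 10 h 0 min / OT 1 h 7 min; Fri reg 5 h 51 min / OT 0 h 0 min; Sat reg 7 h 59 min / OT 0 h 0 min; Sun reg 10 h 0 min / OT 0 h 10 min.
Totals: regular 33 h 50 min, overtime 1 h 17 min.

Regular 33.83 hours, overtime 1.28 hours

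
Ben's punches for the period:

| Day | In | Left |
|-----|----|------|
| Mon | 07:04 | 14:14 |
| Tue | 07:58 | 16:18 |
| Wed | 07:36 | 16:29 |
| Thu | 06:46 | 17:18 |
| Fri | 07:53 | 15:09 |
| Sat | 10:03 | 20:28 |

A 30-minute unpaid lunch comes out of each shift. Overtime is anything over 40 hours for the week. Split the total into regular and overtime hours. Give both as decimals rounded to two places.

Mon: 07:04–14:14 = 7 h 10 min; less 30 min break → 6 h 40 min
Tue: 07:58–16:18 = 8 h 20 min; less 30 min break → 7 h 50 min
Wed: 07:36–16:29 = 8 h 53 min; less 30 min break → 8 h 23 min
Thu: 06:46–17:18 = 10 h 32 min; less 30 min break → 10 h 2 min
Fri: 07:53–15:09 = 7 h 16 min; less 30 min break → 6 h 46 min
Sat: 10:03–20:28 = 10 h 25 min; less 30 min break → 9 h 55 min
Total worked: 49 h 36 min = 49.60 h.
Threshold 40 h → overtime 9 h 36 min, regular 40 h 0 min.

Regular 40.00 hours, overtime 9.60 hours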